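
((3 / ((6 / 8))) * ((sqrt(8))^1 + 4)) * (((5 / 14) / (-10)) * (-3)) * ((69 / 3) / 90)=0.75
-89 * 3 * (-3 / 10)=801 / 10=80.10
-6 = -6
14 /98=1 /7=0.14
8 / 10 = 4 / 5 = 0.80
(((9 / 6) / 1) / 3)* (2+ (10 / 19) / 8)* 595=93415 / 152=614.57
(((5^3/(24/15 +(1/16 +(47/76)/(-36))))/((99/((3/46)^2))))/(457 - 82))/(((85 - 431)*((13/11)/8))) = -1140/6694560067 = -0.00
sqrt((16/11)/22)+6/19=0.57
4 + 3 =7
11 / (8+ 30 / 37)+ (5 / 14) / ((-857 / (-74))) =2501903 / 1955674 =1.28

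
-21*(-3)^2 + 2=-187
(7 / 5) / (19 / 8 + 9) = 8 / 65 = 0.12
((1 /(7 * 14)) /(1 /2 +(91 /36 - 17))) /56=-9 /690116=-0.00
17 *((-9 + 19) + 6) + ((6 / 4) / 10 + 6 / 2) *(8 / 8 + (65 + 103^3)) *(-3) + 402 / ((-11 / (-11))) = -206524397 / 20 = -10326219.85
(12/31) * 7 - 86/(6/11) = -14411/93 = -154.96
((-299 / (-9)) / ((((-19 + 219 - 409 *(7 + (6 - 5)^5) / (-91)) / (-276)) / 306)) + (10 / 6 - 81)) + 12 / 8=-96375185 / 8052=-11969.10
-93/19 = -4.89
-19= -19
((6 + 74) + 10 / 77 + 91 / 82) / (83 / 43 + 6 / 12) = 22056721 / 659813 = 33.43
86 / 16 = 43 / 8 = 5.38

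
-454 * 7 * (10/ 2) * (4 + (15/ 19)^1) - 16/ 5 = -7230254/ 95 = -76107.94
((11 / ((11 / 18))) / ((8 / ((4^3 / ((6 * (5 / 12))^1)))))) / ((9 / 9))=288 / 5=57.60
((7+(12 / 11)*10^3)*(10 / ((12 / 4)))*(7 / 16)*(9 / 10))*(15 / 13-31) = -1892373 / 44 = -43008.48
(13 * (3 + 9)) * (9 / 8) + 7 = 365 / 2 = 182.50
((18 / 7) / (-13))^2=324 / 8281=0.04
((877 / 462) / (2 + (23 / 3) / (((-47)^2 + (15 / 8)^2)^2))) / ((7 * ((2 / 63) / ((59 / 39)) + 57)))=0.00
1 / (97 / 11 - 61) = -11 / 574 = -0.02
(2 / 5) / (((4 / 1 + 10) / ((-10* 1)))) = -2 / 7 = -0.29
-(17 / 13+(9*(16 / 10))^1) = -1021 / 65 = -15.71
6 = 6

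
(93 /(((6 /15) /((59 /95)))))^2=30107169 /1444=20849.84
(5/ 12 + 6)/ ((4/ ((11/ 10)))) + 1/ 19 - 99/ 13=-5.80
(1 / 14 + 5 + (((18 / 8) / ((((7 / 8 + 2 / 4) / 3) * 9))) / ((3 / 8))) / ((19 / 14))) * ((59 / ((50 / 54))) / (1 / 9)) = 10308303 / 2926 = 3523.00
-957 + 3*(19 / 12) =-3809 / 4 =-952.25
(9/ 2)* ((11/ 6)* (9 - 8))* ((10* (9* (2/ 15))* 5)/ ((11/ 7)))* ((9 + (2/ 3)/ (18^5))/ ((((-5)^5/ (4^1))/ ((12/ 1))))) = -178564183/ 4100625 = -43.55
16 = 16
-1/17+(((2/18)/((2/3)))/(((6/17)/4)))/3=262/459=0.57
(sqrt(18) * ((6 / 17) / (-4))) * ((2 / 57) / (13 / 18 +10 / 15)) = -54 * sqrt(2) / 8075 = -0.01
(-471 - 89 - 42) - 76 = -678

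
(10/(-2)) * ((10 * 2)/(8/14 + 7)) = -700/53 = -13.21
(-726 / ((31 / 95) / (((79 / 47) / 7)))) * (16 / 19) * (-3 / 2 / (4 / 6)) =10323720 / 10199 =1012.23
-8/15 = -0.53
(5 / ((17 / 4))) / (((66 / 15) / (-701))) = -35050 / 187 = -187.43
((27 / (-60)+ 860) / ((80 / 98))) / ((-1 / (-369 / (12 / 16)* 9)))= 4662457.06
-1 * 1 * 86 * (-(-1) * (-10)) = 860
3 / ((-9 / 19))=-19 / 3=-6.33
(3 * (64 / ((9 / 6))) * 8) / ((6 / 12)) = 2048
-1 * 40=-40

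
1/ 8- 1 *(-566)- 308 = 2065/ 8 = 258.12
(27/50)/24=9/400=0.02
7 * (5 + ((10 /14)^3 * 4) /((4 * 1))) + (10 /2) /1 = 2085 /49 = 42.55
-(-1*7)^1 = 7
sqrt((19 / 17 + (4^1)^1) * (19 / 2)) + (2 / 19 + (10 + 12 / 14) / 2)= 736 / 133 + sqrt(56202) / 34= 12.51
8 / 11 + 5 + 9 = 162 / 11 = 14.73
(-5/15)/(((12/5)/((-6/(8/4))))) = 5/12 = 0.42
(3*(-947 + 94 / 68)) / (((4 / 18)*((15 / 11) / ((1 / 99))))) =-32151 / 340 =-94.56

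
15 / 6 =5 / 2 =2.50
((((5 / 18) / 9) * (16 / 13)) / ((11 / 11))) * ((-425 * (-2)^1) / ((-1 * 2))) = -17000 / 1053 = -16.14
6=6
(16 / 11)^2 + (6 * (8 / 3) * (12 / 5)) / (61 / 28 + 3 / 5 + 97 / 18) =8488960 / 1245211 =6.82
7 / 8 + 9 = 79 / 8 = 9.88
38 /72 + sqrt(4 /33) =2 * sqrt(33) /33 + 19 /36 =0.88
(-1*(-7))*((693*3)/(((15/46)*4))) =111573/10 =11157.30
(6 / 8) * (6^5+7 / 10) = 233301 / 40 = 5832.52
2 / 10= 1 / 5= 0.20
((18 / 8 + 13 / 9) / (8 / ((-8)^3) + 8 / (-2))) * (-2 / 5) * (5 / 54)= 2128 / 62451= 0.03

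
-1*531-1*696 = -1227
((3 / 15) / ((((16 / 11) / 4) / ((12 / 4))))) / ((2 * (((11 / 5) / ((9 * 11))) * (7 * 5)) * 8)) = 297 / 2240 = 0.13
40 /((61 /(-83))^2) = 275560 /3721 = 74.06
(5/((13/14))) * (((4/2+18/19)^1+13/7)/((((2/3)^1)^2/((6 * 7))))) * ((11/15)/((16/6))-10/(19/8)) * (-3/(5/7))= 7585747281/187720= 40409.90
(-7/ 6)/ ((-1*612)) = 7/ 3672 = 0.00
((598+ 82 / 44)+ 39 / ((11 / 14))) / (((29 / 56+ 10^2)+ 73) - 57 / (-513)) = 3.74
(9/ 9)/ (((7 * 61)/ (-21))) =-3/ 61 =-0.05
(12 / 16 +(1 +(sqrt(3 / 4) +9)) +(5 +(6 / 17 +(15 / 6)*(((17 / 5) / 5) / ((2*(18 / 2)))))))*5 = 5*sqrt(3) / 2 +12391 / 153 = 85.32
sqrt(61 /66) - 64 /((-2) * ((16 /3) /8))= sqrt(4026) /66 + 48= 48.96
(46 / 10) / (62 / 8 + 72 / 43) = 0.49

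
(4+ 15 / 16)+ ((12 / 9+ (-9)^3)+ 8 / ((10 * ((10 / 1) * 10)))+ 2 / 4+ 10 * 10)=-3733327 / 6000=-622.22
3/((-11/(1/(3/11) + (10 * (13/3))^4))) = -285610297/297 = -961650.83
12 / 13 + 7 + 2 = 129 / 13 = 9.92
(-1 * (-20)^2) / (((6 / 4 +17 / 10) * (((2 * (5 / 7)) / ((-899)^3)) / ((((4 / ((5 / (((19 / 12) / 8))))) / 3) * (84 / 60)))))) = 676439182769 / 144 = 4697494324.78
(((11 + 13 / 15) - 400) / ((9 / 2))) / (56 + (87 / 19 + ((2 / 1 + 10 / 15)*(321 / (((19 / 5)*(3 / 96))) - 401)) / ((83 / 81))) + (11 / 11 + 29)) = -0.01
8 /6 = 4 /3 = 1.33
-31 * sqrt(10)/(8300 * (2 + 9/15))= -31 * sqrt(10)/21580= -0.00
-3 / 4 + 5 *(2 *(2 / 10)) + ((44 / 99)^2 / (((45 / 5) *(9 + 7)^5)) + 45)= 46.25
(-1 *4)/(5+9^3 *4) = -4/2921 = -0.00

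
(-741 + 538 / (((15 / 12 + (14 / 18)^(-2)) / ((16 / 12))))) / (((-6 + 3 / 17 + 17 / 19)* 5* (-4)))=-54463937 / 10870176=-5.01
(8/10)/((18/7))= 14/45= 0.31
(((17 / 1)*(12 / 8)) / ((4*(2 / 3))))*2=153 / 8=19.12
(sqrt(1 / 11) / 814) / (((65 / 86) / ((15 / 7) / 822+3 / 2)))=5633 * sqrt(11) / 25370345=0.00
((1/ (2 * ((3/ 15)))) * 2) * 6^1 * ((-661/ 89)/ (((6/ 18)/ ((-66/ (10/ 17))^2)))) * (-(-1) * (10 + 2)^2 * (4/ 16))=-134803816488/ 445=-302929924.69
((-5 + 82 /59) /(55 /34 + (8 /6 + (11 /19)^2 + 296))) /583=-7843086 /379065775055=-0.00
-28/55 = -0.51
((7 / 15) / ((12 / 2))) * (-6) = -7 / 15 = -0.47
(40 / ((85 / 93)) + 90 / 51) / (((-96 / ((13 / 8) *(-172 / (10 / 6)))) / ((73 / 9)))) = 645.11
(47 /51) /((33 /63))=329 /187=1.76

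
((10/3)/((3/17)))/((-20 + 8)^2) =85/648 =0.13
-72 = -72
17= 17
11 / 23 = 0.48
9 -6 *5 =-21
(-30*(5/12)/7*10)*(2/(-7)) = 250/49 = 5.10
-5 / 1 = -5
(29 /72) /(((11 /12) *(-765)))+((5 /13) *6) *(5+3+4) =18176023 /656370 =27.69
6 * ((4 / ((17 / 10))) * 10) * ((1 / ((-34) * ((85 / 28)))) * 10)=-67200 / 4913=-13.68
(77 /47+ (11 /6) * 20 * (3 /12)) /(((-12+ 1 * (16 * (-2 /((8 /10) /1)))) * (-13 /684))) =173679 /15886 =10.93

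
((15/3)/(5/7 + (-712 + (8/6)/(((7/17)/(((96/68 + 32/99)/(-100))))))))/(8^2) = -51975/473241536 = -0.00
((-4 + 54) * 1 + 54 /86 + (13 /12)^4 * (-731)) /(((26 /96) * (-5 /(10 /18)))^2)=-852615641 /5297643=-160.94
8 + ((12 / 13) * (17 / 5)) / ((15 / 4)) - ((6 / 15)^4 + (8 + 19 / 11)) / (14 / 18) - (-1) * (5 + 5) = 3939883 / 625625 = 6.30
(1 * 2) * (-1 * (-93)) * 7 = 1302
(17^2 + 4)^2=85849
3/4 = 0.75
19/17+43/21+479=172133/357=482.17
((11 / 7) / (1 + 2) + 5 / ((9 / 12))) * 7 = 151 / 3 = 50.33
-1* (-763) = 763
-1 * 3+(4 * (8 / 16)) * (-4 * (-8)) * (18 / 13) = 1113 / 13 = 85.62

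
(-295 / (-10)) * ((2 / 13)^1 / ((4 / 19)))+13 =1797 / 52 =34.56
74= 74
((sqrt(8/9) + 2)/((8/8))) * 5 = 10 * sqrt(2)/3 + 10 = 14.71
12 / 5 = 2.40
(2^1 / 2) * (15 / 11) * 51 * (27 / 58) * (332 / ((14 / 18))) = 30858570 / 2233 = 13819.33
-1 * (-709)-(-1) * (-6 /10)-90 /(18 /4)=3442 /5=688.40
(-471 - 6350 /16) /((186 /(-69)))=159689 /496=321.95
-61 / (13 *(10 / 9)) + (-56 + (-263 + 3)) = -41629 / 130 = -320.22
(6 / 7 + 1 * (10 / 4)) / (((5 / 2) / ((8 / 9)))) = 376 / 315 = 1.19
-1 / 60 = -0.02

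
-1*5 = -5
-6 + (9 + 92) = 95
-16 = -16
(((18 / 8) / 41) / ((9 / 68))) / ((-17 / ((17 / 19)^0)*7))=-1 / 287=-0.00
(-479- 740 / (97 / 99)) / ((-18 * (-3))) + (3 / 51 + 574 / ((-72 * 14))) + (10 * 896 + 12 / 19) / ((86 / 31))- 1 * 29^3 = -6164119605751 / 291002328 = -21182.37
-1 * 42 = -42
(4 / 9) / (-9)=-4 / 81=-0.05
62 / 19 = 3.26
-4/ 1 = -4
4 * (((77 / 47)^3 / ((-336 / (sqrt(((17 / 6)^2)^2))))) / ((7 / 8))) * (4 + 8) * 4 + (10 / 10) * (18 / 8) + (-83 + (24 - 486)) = -2114761213 / 3737628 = -565.80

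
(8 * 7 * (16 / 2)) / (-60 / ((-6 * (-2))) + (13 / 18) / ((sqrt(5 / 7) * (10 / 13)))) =-362880000 / 3850073 - 13628160 * sqrt(35) / 3850073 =-115.19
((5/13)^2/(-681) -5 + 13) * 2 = 1841374/115089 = 16.00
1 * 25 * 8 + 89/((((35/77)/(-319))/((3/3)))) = -311301/5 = -62260.20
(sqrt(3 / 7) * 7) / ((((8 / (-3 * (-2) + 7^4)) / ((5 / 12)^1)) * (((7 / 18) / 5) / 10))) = 902625 * sqrt(21) / 56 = 73863.35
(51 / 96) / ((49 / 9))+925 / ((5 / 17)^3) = 285033373 / 7840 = 36356.30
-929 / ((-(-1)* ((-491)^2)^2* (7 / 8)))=-7432 / 406840339927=-0.00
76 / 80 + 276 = 5539 / 20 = 276.95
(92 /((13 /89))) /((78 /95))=388930 /507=767.12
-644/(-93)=644/93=6.92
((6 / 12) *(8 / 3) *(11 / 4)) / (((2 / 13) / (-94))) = -2240.33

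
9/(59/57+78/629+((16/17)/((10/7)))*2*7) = 1613385/1861241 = 0.87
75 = 75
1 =1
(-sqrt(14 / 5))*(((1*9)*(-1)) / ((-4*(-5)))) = 9*sqrt(70) / 100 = 0.75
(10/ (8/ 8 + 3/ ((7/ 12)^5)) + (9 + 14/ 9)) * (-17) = -1258449055/ 6869727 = -183.19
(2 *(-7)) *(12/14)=-12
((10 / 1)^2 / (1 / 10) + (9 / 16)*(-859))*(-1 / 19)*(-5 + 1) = 8269 / 76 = 108.80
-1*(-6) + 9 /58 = 357 /58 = 6.16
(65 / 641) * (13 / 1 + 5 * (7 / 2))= 3965 / 1282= 3.09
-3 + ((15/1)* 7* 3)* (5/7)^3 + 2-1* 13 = 4939/49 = 100.80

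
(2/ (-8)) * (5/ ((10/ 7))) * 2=-7/ 4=-1.75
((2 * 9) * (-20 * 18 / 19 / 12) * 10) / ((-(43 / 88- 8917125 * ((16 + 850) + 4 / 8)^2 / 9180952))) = -948844800 / 2434607770867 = -0.00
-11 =-11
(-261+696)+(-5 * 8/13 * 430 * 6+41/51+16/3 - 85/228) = -377793961/50388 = -7497.70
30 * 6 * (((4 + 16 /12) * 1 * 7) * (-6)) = -40320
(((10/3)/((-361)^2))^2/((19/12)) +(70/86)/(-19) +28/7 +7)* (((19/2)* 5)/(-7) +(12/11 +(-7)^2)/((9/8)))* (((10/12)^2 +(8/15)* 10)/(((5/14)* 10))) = 34060113757353284587/48801843809237475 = 697.93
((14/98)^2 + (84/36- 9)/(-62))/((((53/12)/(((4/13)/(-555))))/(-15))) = 176/730639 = 0.00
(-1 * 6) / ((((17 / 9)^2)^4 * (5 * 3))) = -86093442 / 34878787205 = -0.00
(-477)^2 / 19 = 11975.21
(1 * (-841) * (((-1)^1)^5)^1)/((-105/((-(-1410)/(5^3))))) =-79054/875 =-90.35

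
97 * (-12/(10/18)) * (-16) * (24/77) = 4022784/385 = 10448.79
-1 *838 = -838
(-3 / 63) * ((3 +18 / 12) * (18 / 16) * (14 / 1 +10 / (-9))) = -3.11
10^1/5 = 2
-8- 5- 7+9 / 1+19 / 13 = -124 / 13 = -9.54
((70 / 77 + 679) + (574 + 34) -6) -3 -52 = 13496 / 11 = 1226.91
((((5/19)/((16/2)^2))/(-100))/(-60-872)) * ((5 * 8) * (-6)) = -3/283328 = -0.00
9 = 9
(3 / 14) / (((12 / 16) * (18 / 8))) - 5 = -307 / 63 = -4.87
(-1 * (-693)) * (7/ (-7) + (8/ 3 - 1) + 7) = 5313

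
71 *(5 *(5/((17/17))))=1775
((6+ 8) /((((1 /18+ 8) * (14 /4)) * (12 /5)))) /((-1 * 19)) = -6 /551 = -0.01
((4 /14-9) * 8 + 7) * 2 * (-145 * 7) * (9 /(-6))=-190965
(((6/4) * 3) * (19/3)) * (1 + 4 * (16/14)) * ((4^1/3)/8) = 741/28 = 26.46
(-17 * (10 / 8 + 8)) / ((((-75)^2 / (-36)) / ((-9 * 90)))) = -101898 / 125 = -815.18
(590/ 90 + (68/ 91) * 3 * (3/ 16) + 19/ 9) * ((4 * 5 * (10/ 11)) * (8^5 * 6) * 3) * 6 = 585282355200/ 1001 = 584697657.54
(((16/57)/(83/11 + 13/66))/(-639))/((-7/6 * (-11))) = -64/14476119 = -0.00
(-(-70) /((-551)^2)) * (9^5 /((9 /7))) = 3214890 /303601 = 10.59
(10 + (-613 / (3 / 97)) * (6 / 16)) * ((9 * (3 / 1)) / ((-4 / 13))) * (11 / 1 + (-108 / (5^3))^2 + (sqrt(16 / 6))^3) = 2315859 * sqrt(6) / 2 + 3825454005009 / 500000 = 10487244.44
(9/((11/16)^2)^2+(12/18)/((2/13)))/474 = 1959805/20819502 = 0.09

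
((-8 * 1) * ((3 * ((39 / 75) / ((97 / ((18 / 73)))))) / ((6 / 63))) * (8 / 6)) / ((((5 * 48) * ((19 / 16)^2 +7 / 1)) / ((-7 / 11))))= 2935296 / 20962415375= 0.00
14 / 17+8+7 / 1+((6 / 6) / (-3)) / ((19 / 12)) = 5043 / 323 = 15.61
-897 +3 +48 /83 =-74154 /83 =-893.42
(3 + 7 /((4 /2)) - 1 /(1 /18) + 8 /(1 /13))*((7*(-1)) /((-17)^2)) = -1295 /578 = -2.24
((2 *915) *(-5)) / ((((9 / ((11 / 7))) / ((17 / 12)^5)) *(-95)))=4763620235 / 49641984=95.96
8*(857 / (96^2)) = 857 / 1152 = 0.74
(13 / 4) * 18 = 117 / 2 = 58.50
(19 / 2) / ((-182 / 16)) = -76 / 91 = -0.84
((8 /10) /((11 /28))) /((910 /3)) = 24 /3575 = 0.01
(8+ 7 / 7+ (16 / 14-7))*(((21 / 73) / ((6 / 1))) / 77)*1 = 0.00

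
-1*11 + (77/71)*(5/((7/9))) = -286/71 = -4.03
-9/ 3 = -3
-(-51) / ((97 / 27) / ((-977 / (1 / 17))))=-22870593 / 97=-235779.31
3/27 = 1/9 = 0.11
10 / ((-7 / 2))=-20 / 7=-2.86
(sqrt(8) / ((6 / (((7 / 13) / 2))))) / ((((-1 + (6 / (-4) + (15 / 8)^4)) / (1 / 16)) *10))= 448 *sqrt(2) / 7875075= 0.00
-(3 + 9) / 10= -6 / 5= -1.20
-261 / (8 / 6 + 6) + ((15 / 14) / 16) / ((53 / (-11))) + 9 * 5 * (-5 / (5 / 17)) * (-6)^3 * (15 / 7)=46236111897 / 130592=354050.11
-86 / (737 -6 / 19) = -1634 / 13997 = -0.12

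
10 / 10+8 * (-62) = -495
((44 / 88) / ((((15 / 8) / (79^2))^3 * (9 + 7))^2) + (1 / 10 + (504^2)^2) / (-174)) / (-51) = -3509563022703211218685784497 / 67386937500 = -52080761537845687.36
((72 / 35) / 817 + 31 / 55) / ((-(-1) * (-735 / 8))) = -0.01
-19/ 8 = -2.38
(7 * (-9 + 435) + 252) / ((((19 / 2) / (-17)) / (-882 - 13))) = 98410620 / 19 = 5179506.32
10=10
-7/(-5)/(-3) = -7/15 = -0.47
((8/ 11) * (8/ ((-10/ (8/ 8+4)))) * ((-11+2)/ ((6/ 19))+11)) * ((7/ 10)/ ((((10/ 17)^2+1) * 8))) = 14161/ 4279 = 3.31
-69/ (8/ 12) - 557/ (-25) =-81.22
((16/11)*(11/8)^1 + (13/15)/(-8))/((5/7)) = 1589/600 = 2.65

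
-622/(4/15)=-2332.50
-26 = -26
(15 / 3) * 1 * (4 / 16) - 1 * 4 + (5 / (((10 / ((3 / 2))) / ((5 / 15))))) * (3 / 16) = -2.70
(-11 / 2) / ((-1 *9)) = 11 / 18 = 0.61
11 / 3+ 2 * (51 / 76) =571 / 114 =5.01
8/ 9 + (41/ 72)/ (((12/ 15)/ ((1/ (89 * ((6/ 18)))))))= 0.91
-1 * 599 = -599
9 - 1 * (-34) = 43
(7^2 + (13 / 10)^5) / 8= 5271293 / 800000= 6.59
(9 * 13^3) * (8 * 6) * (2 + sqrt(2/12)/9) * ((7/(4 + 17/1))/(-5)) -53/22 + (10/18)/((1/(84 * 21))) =-13812657/110 -17576 * sqrt(6)/15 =-128439.76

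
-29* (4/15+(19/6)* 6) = -8381/15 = -558.73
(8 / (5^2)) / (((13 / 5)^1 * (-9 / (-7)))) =56 / 585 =0.10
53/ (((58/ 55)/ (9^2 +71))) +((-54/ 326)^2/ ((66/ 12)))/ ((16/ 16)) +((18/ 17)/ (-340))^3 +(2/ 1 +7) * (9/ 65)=20320203245016205652053/ 2659517010445867000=7640.56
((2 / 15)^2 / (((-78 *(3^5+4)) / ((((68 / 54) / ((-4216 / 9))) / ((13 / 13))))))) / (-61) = -1 / 24591604050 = -0.00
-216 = -216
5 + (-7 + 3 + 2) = 3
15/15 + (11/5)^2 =146/25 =5.84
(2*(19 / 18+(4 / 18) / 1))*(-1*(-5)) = 115 / 9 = 12.78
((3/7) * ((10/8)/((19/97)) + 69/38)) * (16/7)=1068/133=8.03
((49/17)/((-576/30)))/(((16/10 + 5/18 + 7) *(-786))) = 1225/56939936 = 0.00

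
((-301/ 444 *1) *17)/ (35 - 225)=5117/ 84360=0.06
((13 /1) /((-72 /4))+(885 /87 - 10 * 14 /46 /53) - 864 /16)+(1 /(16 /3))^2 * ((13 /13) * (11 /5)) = -44.53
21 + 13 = 34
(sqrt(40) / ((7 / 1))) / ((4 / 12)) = 6*sqrt(10) / 7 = 2.71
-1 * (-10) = 10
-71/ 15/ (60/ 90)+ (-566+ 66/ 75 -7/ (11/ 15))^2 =49947784303/ 151250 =330233.28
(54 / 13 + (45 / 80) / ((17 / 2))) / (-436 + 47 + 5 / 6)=-22383 / 2058836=-0.01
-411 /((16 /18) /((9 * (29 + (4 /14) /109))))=-736696539 /6104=-120690.78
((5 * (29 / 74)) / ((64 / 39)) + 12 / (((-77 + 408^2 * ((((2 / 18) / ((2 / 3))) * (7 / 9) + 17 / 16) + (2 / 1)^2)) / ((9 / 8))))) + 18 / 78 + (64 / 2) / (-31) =1942606836073 / 4948404063616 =0.39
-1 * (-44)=44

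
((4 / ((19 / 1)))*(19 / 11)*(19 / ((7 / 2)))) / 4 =38 / 77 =0.49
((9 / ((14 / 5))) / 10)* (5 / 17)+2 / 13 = 1537 / 6188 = 0.25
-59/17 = -3.47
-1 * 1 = -1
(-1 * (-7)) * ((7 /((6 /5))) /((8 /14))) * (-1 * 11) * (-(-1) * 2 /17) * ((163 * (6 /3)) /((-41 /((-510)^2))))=7841237250 /41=191249689.02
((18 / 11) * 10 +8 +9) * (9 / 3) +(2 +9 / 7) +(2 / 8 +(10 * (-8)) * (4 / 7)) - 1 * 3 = 54.91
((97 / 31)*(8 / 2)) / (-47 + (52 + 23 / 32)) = 2.19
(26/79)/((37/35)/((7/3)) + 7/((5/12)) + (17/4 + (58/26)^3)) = 55979560/5545689479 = 0.01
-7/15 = -0.47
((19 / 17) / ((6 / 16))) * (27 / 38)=36 / 17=2.12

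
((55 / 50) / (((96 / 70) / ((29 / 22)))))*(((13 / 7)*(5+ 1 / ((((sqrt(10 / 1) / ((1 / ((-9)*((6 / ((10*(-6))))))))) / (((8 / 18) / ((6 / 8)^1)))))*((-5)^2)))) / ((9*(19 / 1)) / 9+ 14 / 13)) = 169*sqrt(10) / 656100+ 845 / 1728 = 0.49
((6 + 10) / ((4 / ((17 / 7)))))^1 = 68 / 7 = 9.71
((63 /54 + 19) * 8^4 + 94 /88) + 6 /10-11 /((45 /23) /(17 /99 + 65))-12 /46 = 33705929009 /409860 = 82237.66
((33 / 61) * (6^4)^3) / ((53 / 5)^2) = 1795845427200 / 171349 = 10480629.75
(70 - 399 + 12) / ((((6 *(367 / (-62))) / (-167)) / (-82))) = 134570938 / 1101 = 122226.10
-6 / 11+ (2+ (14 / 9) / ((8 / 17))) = 1885 / 396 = 4.76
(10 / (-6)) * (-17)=85 / 3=28.33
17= 17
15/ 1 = 15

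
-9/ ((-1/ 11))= 99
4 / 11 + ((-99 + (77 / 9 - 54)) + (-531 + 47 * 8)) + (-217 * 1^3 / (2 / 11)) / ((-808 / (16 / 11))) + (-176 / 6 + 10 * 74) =4136930 / 9999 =413.73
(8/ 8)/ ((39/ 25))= 25/ 39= 0.64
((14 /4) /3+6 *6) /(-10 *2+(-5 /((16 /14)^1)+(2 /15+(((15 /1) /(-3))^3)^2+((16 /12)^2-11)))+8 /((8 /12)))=13380 /5617273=0.00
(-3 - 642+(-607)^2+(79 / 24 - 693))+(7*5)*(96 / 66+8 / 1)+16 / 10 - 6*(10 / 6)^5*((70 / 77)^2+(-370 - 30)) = 52042947923 / 130680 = 398247.23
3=3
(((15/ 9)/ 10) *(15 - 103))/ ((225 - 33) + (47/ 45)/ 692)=-456720/ 5978927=-0.08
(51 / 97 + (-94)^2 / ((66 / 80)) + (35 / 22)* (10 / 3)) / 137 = 34302338 / 438537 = 78.22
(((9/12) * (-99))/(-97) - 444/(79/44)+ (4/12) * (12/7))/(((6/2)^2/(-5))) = 263864635/1931076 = 136.64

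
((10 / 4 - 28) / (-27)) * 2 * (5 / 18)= 85 / 162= 0.52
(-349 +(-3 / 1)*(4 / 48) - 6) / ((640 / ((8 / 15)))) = -1421 / 4800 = -0.30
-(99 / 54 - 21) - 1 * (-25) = 265 / 6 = 44.17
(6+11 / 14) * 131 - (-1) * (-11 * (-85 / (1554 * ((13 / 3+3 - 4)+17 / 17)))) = 2993490 / 3367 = 889.07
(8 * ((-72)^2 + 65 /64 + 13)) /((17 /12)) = 58707 /2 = 29353.50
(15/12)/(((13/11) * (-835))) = -11/8684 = -0.00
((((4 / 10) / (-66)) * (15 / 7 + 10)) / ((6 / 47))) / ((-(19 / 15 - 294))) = -3995 / 2028642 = -0.00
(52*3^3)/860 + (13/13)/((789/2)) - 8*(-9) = 12491089/169635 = 73.64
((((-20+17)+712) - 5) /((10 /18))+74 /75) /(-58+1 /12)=-380456 /17375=-21.90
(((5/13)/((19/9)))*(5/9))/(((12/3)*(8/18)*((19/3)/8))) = 675/9386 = 0.07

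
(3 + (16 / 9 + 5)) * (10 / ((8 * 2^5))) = 55 / 144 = 0.38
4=4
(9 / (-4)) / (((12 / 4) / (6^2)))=-27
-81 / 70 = -1.16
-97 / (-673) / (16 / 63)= 6111 / 10768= 0.57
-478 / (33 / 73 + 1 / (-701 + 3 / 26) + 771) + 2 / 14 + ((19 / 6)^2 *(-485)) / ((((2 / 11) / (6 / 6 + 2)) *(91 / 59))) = -4485131091483493 / 86204543880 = -52028.94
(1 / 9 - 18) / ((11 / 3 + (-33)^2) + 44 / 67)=-1541 / 94182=-0.02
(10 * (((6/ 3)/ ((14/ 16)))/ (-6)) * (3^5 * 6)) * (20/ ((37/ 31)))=-24105600/ 259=-93071.81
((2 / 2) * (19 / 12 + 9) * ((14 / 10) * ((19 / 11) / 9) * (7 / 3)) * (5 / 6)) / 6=118237 / 128304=0.92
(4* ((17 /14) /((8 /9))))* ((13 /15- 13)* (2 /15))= -221 /25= -8.84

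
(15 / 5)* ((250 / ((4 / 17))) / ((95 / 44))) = 1476.32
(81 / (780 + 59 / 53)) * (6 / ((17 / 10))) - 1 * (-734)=516834302 / 703783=734.37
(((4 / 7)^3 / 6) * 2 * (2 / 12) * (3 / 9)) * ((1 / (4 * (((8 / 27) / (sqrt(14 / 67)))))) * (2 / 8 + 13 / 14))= 33 * sqrt(938) / 643468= 0.00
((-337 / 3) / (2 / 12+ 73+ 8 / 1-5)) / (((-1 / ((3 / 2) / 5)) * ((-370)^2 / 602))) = 304311 / 156408250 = 0.00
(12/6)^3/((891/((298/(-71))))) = -2384/63261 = -0.04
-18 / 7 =-2.57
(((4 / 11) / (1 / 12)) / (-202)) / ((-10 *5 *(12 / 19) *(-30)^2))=19 / 24997500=0.00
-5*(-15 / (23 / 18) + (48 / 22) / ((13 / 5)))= 179250 / 3289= 54.50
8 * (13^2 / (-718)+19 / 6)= 25256 / 1077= 23.45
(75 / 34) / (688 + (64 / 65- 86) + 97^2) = 4875 / 22126486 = 0.00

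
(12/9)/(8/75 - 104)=-25/1948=-0.01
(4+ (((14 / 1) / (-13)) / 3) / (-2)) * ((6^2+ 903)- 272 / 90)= 6865397 / 1755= 3911.91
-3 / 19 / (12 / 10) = -0.13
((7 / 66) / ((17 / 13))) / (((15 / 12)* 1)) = 182 / 2805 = 0.06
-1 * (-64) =64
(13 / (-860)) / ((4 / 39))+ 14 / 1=47653 / 3440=13.85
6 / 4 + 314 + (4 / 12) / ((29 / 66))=18343 / 58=316.26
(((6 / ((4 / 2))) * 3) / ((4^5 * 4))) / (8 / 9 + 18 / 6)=81 / 143360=0.00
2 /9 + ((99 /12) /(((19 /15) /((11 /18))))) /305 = 19633 /83448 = 0.24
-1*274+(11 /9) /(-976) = -2406827 /8784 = -274.00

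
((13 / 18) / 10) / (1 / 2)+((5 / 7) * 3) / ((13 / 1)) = 2533 / 8190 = 0.31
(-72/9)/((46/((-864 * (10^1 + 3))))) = 44928/23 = 1953.39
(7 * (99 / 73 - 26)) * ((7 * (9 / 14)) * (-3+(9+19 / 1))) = -2833425 / 146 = -19407.02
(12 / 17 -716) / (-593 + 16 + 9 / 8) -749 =-58563651 / 78319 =-747.76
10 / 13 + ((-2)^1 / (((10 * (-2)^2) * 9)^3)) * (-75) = 0.77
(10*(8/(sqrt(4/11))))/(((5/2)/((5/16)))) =5*sqrt(11) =16.58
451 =451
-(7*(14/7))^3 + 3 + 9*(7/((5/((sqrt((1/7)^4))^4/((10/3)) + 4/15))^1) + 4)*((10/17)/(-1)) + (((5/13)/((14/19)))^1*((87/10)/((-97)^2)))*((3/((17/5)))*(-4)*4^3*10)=-23676927925814402/8562331276135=-2765.24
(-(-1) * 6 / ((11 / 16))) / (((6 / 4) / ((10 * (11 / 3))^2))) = 70400 / 9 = 7822.22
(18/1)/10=9/5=1.80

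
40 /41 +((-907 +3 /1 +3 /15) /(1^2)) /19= -181479 /3895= -46.59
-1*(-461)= 461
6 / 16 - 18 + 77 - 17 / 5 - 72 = -641 / 40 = -16.02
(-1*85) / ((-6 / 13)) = 1105 / 6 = 184.17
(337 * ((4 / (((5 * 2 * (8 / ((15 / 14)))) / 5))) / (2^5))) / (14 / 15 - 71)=-75825 / 1883392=-0.04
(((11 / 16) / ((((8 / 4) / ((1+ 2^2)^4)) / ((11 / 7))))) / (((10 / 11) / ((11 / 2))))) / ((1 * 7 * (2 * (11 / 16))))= 166375 / 784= 212.21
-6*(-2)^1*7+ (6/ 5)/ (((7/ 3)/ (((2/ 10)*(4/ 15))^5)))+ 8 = 849023439548/ 9228515625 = 92.00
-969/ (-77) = 969/ 77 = 12.58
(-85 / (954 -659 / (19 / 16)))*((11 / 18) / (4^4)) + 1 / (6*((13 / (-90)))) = -1.15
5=5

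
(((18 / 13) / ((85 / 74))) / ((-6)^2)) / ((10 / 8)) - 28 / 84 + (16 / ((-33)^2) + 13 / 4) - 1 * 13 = -10.04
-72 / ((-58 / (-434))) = -15624 / 29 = -538.76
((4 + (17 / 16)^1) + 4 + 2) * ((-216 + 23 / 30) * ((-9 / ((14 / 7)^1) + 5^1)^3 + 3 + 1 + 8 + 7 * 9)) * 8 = -228958763 / 160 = -1430992.27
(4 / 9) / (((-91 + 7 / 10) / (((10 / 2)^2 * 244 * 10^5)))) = -24400000000 / 8127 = -3002337.89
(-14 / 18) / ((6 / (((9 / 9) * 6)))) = -7 / 9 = -0.78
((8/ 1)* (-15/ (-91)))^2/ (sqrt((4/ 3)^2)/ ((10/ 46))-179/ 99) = 0.40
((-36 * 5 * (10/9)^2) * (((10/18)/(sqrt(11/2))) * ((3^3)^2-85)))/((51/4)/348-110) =426880000 * sqrt(22)/6494499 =308.30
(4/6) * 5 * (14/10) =14/3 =4.67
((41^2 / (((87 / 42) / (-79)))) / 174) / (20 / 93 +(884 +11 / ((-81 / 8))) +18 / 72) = -3112277364 / 7461902855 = -0.42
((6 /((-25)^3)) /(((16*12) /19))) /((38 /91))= -91 /1000000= -0.00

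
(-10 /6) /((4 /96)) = -40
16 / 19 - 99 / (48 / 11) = -6641 / 304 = -21.85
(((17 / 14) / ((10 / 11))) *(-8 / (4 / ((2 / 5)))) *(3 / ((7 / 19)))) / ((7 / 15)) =-31977 / 1715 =-18.65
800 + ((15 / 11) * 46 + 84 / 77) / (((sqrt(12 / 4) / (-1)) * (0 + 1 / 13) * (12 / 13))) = 800-6591 * sqrt(3) / 22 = 281.09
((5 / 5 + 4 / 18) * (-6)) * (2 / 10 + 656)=-4812.13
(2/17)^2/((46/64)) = 128/6647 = 0.02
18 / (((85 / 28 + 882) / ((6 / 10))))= 1512 / 123905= 0.01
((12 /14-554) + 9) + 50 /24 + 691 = 148.94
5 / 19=0.26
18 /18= 1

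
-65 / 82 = -0.79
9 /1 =9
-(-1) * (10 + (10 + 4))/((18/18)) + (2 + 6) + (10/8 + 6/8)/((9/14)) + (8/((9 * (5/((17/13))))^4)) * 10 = 822429611836/23423590125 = 35.11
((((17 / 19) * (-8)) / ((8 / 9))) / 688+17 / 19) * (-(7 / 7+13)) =-80801 / 6536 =-12.36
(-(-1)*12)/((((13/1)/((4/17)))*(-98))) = -0.00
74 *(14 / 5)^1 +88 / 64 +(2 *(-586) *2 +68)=-2067.42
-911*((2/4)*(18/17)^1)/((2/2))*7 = -57393/17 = -3376.06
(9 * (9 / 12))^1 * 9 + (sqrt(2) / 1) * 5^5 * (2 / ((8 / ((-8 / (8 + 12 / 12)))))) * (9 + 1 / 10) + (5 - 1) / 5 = 1231 / 20 - 56875 * sqrt(2) / 9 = -8875.49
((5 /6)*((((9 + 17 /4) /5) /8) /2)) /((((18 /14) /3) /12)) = 371 /96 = 3.86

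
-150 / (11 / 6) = -900 / 11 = -81.82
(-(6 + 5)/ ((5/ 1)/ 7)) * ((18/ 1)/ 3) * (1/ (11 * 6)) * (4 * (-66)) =1848/ 5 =369.60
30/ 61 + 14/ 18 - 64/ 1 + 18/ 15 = -168901/ 2745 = -61.53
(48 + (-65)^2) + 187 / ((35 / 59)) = 160588 / 35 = 4588.23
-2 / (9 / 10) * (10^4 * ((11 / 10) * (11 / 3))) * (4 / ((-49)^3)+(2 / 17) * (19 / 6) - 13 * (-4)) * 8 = -6083691724000000 / 162002673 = -37553032.99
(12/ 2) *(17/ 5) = 102/ 5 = 20.40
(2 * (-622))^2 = 1547536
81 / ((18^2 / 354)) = 177 / 2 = 88.50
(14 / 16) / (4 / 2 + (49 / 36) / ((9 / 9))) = 63 / 242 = 0.26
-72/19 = -3.79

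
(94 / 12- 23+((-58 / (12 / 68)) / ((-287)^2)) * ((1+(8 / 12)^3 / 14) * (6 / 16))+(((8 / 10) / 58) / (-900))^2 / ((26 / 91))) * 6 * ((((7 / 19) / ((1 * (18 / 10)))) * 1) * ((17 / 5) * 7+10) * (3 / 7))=-12585586503188558561 / 46641925019812500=-269.83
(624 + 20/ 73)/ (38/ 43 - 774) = -489899/ 606703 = -0.81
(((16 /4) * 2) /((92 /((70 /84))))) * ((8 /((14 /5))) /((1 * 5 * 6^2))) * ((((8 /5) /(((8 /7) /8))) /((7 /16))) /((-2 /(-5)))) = 320 /4347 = 0.07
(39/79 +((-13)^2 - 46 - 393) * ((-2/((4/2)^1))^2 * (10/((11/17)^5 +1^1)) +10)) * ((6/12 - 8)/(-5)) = -240000569658/31222933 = -7686.68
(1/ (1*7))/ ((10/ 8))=4/ 35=0.11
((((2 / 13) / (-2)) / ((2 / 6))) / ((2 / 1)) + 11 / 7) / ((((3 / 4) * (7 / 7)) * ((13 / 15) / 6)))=15900 / 1183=13.44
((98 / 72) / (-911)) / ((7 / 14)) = -49 / 16398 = -0.00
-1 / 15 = -0.07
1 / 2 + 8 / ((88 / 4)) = 19 / 22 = 0.86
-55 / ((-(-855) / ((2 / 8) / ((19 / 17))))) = -187 / 12996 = -0.01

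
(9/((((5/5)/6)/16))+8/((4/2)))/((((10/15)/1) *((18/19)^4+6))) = 28279657/147817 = 191.32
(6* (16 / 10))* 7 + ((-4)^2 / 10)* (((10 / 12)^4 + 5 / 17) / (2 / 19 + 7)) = 25049287 / 371790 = 67.37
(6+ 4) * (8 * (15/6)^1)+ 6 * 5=230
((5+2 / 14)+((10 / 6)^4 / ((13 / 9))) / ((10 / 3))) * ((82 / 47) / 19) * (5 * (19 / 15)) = 151003 / 38493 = 3.92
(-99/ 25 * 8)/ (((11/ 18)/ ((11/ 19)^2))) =-156816/ 9025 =-17.38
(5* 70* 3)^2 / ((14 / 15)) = 1181250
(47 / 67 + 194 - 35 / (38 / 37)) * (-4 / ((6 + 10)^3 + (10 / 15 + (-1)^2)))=-0.16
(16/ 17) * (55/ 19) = 880/ 323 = 2.72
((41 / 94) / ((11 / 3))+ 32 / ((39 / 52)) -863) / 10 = -508861 / 6204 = -82.02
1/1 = 1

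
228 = 228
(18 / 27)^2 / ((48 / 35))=35 / 108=0.32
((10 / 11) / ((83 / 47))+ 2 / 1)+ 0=2296 / 913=2.51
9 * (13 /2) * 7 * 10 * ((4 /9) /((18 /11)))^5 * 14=32828635840 /387420489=84.74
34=34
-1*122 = -122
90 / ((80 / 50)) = 225 / 4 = 56.25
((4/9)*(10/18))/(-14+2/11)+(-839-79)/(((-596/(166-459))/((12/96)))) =-207041053/3668976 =-56.43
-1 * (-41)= 41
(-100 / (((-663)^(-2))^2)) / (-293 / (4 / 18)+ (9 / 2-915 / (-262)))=1687462576979400 / 114451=14743974076.06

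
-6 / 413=-0.01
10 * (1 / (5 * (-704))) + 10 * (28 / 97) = 98463 / 34144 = 2.88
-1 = -1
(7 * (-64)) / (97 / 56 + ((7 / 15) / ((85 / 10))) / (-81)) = -258.74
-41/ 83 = -0.49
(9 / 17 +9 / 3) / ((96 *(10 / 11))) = 11 / 272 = 0.04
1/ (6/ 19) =19/ 6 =3.17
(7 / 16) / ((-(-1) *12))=7 / 192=0.04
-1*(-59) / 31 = 59 / 31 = 1.90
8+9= 17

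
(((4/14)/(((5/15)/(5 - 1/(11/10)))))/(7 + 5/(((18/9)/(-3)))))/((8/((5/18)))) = -75/308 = -0.24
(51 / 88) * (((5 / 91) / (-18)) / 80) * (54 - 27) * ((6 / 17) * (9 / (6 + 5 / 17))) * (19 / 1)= -78489 / 13709696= -0.01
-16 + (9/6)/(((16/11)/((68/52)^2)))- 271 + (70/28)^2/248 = -285.21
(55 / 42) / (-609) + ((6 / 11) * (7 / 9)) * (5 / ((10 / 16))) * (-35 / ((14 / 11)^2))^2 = 40528895 / 25578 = 1584.52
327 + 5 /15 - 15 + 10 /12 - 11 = 1813 /6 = 302.17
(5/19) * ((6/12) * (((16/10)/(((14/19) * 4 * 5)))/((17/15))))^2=171/283220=0.00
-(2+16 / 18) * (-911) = 23686 / 9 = 2631.78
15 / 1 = 15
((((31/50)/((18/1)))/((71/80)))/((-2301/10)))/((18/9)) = -124/1470339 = -0.00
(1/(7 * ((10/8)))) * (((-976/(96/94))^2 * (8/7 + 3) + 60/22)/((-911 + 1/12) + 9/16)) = -167813291584/353290245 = -475.00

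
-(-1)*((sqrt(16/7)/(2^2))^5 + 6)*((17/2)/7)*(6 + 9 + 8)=391*sqrt(7)/4802 + 1173/7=167.79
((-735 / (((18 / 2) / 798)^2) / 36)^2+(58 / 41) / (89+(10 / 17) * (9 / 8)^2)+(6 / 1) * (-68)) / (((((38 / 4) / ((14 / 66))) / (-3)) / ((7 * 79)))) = -291059929787116886321702 / 304975071621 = -954372854935.58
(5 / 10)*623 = 623 / 2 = 311.50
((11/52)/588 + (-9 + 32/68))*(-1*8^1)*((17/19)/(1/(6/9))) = 4433333/108927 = 40.70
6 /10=0.60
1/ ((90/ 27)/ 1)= 3/ 10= 0.30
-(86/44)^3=-79507/10648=-7.47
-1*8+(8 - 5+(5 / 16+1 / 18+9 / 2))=-19 / 144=-0.13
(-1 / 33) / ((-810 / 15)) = 1 / 1782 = 0.00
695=695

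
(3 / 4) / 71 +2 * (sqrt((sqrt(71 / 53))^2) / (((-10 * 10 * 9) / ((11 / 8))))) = 3 / 284 -11 * sqrt(3763) / 190800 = 0.01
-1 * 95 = -95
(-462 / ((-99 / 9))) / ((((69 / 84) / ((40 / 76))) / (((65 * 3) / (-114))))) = -382200 / 8303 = -46.03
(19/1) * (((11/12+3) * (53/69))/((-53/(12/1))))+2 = -755/69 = -10.94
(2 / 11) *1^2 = 2 / 11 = 0.18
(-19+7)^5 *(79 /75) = -6552576 /25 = -262103.04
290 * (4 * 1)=1160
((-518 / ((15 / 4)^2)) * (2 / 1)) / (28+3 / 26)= -430976 / 164475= -2.62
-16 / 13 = -1.23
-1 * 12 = -12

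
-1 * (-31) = 31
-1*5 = -5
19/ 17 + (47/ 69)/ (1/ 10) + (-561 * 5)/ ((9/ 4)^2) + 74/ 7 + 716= 13333345/ 73899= 180.43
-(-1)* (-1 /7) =-1 /7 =-0.14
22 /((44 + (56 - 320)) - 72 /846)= -517 /5172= -0.10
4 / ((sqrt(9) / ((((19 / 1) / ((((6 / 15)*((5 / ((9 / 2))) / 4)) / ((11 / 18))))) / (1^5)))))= 418 / 3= 139.33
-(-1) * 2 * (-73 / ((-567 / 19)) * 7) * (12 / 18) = 5548 / 243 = 22.83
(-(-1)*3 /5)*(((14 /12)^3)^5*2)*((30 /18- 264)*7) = -26154316358275987 /1175462461440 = -22250.24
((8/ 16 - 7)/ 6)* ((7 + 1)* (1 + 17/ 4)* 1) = -91/ 2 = -45.50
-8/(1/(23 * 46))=-8464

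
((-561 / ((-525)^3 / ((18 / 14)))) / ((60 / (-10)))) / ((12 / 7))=-187 / 385875000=-0.00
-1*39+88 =49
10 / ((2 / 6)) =30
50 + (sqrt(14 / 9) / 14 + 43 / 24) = sqrt(14) / 42 + 1243 / 24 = 51.88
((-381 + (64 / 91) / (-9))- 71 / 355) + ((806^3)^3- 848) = 587853735618643655111298075226 / 4095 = 143554025792098572676751700.00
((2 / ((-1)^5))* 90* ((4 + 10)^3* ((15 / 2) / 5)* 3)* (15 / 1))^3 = -37057929853283136000000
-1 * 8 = -8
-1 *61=-61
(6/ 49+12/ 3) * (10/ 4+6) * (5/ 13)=8585/ 637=13.48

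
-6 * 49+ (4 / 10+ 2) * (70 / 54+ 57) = -6934 / 45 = -154.09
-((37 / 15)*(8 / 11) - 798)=131374 / 165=796.21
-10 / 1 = -10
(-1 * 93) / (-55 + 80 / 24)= 9 / 5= 1.80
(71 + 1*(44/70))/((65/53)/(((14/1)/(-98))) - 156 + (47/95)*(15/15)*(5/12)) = -30294588/69522355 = -0.44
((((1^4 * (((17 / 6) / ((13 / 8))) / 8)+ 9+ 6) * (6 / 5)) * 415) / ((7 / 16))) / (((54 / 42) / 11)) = 17339696 / 117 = 148202.53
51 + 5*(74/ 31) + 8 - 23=1486/ 31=47.94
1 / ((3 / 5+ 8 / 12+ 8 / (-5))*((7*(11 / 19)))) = -57 / 77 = -0.74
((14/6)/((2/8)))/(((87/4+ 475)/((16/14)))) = 128/5961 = 0.02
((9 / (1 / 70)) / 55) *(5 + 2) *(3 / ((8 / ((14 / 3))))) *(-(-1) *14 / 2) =21609 / 22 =982.23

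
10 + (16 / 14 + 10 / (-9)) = 632 / 63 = 10.03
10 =10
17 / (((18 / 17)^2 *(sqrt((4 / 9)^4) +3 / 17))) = 83521 / 2060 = 40.54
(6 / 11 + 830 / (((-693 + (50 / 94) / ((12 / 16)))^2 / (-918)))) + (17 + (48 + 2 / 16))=53730997442731 / 838490203672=64.08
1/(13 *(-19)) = -1/247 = -0.00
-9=-9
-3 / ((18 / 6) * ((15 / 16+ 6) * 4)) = -4 / 111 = -0.04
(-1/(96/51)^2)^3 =-24137569/1073741824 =-0.02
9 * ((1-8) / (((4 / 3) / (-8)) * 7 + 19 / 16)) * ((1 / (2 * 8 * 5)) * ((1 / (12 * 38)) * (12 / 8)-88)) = 5055939 / 1520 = 3326.28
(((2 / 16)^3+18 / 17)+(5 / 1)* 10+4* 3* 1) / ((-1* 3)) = -548881 / 26112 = -21.02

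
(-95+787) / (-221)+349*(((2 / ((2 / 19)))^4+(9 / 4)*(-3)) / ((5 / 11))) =442244328843 / 4420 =100055278.02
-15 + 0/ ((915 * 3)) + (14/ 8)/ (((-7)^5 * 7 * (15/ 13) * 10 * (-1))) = -151262987/ 10084200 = -15.00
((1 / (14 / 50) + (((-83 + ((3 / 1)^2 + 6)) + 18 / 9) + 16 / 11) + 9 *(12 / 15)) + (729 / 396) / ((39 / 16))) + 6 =-235329 / 5005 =-47.02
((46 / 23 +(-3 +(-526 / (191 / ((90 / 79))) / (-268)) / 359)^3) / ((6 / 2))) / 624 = -597563204371198165418810435 / 44747108621216834992143016968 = -0.01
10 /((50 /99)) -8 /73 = 7187 /365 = 19.69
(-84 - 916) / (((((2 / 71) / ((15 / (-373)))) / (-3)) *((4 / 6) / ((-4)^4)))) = -613440000 / 373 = -1644611.26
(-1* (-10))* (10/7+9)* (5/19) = 3650/133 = 27.44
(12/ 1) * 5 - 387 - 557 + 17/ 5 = -4403/ 5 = -880.60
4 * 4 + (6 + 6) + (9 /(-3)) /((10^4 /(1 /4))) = 1119997 /40000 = 28.00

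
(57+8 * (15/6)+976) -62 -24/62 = 30709/31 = 990.61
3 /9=1 /3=0.33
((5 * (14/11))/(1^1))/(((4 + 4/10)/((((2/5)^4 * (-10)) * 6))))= -1344/605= -2.22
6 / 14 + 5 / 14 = 11 / 14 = 0.79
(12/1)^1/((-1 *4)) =-3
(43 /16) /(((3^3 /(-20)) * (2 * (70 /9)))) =-43 /336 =-0.13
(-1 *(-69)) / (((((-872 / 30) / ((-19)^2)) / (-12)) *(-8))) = -1120905 / 872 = -1285.44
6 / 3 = 2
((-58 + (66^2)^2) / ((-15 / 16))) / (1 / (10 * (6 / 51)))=-23811360.63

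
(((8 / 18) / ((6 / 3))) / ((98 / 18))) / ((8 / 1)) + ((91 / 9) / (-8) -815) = -2879761 / 3528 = -816.26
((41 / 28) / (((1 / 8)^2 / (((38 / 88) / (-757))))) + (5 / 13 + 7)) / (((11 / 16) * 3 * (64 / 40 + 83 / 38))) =16887917440 / 17979300339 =0.94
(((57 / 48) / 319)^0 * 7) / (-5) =-7 / 5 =-1.40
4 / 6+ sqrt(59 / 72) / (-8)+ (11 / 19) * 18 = 632 / 57 - sqrt(118) / 96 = 10.97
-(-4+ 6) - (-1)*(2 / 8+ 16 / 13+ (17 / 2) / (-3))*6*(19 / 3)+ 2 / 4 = -2063 / 39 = -52.90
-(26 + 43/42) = -27.02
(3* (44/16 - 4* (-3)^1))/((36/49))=2891/48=60.23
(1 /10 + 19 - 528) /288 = -5089 /2880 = -1.77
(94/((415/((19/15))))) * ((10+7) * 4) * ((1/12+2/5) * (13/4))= 5723237/186750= 30.65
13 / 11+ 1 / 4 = 63 / 44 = 1.43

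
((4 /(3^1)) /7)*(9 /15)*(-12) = -48 /35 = -1.37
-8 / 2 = -4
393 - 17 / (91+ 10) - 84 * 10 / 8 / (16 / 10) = 264383 / 808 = 327.21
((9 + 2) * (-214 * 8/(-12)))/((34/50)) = 117700/51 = 2307.84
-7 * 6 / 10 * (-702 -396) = 23058 / 5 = 4611.60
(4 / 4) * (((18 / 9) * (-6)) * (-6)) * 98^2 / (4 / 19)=3284568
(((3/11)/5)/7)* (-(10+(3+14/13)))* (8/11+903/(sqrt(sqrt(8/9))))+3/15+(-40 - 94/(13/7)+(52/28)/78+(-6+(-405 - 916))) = -5145421/3630 - 70821* 2^(1/4)* sqrt(3)/1430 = -1519.48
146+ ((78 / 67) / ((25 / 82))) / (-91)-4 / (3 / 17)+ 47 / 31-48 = 83752819 / 1090425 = 76.81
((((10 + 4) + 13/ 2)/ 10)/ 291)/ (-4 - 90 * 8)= -41/ 4213680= -0.00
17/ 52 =0.33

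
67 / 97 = 0.69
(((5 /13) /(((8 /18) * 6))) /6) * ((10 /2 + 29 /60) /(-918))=-329 /2291328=-0.00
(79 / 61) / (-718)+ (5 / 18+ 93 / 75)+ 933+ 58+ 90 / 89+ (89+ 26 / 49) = 1083.06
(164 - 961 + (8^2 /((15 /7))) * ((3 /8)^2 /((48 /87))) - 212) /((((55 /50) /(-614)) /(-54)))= -664040079 /22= -30183639.95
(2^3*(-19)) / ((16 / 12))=-114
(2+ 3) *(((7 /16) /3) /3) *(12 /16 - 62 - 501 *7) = -499555 /576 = -867.28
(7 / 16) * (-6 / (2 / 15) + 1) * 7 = -539 / 4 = -134.75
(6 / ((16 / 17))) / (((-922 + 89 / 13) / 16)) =-1326 / 11897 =-0.11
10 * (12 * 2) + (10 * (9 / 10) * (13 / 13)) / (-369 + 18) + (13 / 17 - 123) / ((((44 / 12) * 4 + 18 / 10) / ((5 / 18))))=998994 / 4199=237.91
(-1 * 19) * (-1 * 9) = 171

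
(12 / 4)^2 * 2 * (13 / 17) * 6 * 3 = 4212 / 17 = 247.76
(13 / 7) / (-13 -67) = -13 / 560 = -0.02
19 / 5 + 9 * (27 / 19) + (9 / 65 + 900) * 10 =11137198 / 1235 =9017.97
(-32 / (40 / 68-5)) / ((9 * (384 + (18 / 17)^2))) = 0.00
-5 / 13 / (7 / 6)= -30 / 91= -0.33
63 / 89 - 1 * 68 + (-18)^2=22847 / 89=256.71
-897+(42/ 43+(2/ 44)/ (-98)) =-83068567/ 92708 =-896.02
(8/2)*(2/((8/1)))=1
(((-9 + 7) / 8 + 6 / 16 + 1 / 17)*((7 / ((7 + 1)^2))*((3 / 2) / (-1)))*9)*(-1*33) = 155925 / 17408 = 8.96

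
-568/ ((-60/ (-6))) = -284/ 5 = -56.80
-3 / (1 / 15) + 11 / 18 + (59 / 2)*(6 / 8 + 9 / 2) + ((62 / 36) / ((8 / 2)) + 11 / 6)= 451 / 4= 112.75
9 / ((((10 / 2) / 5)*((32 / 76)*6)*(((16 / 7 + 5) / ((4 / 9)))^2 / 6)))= 1862 / 23409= 0.08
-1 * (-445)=445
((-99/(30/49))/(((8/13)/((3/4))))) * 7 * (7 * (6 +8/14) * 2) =-10153143/80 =-126914.29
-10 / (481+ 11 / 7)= -35 / 1689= -0.02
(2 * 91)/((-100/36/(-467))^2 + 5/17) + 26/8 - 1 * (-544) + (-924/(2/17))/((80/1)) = 75460757381/70669336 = 1067.80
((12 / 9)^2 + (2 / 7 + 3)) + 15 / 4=2221 / 252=8.81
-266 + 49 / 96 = -25487 / 96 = -265.49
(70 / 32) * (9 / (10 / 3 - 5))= -189 / 16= -11.81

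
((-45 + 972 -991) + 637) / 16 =573 / 16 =35.81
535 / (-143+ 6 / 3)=-535 / 141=-3.79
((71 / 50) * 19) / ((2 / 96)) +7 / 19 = 615319 / 475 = 1295.41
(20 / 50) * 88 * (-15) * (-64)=33792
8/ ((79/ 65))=520/ 79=6.58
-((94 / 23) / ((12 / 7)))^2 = -108241 / 19044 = -5.68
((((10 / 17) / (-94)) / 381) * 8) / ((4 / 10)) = -100 / 304419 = -0.00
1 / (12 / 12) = 1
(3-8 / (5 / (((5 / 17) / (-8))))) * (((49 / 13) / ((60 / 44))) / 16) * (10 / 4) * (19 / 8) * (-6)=-10241 / 544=-18.83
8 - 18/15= 34/5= 6.80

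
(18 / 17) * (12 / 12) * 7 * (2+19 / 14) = 423 / 17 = 24.88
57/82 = 0.70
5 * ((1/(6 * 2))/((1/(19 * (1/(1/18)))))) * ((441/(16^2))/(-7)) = -17955/512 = -35.07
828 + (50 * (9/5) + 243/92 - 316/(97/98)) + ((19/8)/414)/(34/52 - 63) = 156590920007/260384472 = 601.38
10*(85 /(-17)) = -50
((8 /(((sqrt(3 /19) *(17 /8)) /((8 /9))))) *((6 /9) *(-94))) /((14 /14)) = -96256 *sqrt(57) /1377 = -527.75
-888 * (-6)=5328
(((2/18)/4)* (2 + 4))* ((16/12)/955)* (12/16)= 1/5730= 0.00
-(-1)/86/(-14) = -1/1204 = -0.00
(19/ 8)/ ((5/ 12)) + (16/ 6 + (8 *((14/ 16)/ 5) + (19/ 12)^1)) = 11.35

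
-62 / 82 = -31 / 41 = -0.76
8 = 8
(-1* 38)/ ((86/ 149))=-2831/ 43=-65.84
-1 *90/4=-45/2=-22.50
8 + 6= 14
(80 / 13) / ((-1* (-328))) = 0.02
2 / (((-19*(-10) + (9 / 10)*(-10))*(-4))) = -1 / 362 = -0.00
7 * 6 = 42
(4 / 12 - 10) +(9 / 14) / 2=-785 / 84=-9.35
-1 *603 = -603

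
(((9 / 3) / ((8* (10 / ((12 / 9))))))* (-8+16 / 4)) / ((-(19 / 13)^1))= 13 / 95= 0.14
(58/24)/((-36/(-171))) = 551/48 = 11.48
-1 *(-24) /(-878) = -12 /439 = -0.03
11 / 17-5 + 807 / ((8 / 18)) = 123175 / 68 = 1811.40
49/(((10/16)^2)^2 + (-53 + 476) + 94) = 200704/2118257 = 0.09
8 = 8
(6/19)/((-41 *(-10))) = 3/3895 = 0.00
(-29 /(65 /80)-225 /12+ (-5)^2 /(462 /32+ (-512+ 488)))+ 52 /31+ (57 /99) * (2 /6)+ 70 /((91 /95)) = 5392705 /301444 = 17.89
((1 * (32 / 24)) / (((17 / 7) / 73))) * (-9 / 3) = -2044 / 17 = -120.24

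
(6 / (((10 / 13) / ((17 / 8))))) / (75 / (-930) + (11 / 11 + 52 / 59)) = 1212627 / 131740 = 9.20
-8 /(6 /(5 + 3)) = -32 /3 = -10.67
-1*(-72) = 72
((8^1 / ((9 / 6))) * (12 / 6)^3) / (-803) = -128 / 2409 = -0.05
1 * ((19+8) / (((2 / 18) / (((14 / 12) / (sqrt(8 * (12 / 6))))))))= 567 / 8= 70.88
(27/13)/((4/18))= 243/26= 9.35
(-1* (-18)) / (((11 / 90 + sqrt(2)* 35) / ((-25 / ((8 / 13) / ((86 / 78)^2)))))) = 22881375 / 515966854-3276196875* sqrt(2) / 257983427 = -17.92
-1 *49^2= -2401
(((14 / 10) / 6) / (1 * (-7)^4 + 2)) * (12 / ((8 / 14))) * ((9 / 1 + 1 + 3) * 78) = 8281 / 4005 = 2.07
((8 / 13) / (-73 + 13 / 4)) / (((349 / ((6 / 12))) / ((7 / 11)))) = -112 / 13924053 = -0.00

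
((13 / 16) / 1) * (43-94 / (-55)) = 31967 / 880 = 36.33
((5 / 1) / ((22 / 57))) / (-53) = -285 / 1166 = -0.24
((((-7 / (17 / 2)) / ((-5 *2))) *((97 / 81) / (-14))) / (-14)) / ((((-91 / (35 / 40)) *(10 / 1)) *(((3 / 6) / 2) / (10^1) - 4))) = 97 / 796952520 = 0.00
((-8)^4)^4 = 281474976710656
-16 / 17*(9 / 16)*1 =-9 / 17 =-0.53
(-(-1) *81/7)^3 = 531441/343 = 1549.39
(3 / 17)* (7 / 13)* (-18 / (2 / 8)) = -1512 / 221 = -6.84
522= 522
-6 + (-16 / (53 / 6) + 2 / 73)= -30116 / 3869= -7.78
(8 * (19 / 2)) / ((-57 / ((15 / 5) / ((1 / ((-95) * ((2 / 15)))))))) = 152 / 3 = 50.67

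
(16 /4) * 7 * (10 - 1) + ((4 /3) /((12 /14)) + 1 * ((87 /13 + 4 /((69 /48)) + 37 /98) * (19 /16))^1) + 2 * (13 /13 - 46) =739487891 /4219488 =175.26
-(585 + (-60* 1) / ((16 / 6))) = -1125 / 2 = -562.50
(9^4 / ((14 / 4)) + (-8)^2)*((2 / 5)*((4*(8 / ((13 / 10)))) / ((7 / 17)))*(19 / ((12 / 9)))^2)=5996094480 / 637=9413021.16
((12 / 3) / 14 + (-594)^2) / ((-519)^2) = 2469854 / 1885527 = 1.31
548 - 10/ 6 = 1639/ 3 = 546.33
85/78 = 1.09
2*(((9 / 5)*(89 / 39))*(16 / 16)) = 534 / 65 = 8.22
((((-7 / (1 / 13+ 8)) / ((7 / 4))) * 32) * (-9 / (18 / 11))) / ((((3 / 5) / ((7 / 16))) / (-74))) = -42328 / 9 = -4703.11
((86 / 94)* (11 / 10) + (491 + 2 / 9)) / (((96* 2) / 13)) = 27067651 / 812160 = 33.33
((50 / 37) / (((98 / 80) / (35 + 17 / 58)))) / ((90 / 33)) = 14.28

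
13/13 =1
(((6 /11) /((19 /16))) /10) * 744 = 34.17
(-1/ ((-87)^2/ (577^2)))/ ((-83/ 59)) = 19642811/ 628227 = 31.27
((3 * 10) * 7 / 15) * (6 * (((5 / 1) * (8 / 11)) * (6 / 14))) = 1440 / 11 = 130.91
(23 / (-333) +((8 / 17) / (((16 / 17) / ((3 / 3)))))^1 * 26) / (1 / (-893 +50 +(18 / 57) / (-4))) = -22991887 / 2109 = -10901.80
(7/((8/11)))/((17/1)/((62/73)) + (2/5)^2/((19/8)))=103075/215076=0.48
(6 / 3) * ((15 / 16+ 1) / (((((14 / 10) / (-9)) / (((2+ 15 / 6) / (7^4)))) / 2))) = -12555 / 134456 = -0.09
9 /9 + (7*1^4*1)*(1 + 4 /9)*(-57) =-1726 /3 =-575.33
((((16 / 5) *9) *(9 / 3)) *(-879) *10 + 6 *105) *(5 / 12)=-632355 / 2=-316177.50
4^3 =64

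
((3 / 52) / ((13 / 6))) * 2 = 9 / 169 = 0.05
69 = 69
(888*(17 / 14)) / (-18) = -1258 / 21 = -59.90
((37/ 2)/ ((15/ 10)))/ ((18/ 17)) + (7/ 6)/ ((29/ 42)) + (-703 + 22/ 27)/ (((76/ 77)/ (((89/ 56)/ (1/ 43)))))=-2571004891/ 52896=-48604.90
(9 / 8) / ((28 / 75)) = 675 / 224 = 3.01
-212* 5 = -1060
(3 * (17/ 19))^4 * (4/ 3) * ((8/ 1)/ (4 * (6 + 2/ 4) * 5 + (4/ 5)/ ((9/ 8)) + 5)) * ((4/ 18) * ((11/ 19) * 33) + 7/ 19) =284679658080/ 15121536593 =18.83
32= 32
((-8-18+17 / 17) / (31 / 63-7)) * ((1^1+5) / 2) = 945 / 82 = 11.52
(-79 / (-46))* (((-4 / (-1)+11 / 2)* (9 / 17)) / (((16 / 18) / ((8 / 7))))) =121581 / 10948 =11.11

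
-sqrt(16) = -4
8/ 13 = 0.62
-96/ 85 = -1.13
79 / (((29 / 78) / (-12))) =-73944 / 29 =-2549.79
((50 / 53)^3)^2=15625000000 / 22164361129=0.70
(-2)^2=4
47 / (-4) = -47 / 4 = -11.75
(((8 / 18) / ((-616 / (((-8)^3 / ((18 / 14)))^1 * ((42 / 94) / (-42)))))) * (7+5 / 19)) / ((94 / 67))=-197248 / 12465387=-0.02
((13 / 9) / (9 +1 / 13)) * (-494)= -41743 / 531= -78.61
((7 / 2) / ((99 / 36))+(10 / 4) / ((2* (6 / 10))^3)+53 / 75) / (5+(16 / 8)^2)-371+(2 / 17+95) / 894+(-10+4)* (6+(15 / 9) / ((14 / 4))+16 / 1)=-9580798186063 / 18957985200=-505.37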